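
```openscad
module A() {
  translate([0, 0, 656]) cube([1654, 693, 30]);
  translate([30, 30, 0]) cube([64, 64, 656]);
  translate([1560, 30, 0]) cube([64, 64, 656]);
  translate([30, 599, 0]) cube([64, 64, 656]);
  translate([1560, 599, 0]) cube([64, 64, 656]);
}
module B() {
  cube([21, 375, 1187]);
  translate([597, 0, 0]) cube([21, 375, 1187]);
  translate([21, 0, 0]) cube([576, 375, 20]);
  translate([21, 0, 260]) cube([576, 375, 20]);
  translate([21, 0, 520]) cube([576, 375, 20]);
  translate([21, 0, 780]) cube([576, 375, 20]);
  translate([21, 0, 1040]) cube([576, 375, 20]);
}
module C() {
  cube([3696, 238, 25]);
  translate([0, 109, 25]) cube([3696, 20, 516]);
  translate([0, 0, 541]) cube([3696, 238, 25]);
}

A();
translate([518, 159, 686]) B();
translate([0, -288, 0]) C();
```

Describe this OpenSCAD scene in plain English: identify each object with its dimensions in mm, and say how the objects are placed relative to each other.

A is a table: top 1654 mm (x) × 693 mm (y), 30 mm thick, upper face at z = 686 mm, on four 64×64 mm square legs, each inset 30 mm from the nearest pair of top edges, running from z = 0 to the bottom of the top.

B is a bookshelf 618 mm wide overall, 375 mm deep and 1187 mm tall. The two sides are 21 mm thick vertical panels. 5 horizontal shelves of 20 mm thickness span between the inner faces of the sides; the lowest shelf sits on the floor and shelves are stacked with a clear vertical gap of 240 mm between each pair.

C is an I-beam lying along x, 3696 mm long. Overall section height 566 mm. Two flanges 238 mm wide (y) and 25 mm thick, one on the floor and one at the top; a web 20 mm thick runs between them, centred on the flange width.

The bookshelf is on top of the table, centred. The I-beam is on the floor beside the table on its −y side.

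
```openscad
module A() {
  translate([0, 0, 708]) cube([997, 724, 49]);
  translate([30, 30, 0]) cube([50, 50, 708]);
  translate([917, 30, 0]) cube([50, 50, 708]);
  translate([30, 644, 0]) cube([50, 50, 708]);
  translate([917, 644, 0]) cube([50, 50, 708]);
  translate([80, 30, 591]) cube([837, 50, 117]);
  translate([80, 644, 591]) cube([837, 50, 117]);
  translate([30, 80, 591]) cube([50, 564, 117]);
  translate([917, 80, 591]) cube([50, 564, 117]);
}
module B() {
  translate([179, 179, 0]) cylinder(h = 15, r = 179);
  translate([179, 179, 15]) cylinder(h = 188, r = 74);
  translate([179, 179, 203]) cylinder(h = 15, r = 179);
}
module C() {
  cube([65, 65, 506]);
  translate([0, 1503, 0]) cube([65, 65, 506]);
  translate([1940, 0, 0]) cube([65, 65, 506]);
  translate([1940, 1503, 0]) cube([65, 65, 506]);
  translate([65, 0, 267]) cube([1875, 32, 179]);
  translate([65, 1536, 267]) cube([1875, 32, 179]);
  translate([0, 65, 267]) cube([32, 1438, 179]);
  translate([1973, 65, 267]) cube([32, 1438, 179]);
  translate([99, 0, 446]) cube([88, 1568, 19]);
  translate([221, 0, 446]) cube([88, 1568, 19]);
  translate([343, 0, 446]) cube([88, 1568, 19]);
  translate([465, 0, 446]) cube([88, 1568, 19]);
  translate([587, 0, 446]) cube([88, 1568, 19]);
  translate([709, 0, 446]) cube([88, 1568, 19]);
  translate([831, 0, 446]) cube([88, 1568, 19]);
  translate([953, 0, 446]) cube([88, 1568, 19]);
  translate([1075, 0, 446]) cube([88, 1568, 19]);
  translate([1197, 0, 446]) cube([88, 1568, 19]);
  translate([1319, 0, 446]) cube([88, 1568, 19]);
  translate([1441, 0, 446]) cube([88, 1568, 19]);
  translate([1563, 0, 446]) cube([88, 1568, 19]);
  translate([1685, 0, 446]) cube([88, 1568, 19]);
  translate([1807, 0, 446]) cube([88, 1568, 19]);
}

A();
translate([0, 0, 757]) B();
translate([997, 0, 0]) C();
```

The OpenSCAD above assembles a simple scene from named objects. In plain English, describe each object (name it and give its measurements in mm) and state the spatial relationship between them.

A is a table with a 997×724 mm rectangular top, 49 mm thick, top surface at z = 757 mm, supported by four 50×50 mm square legs, each inset 30 mm from the nearest pair of top edges, running from the floor. Four apron rails, 50 mm thick and 117 mm tall, run between adjacent legs with their top edges flush with the underside of the top and their outer faces flush with the legs' outer faces.

B is a spool: two coaxial disc flanges of radius 179 mm and thickness 15 mm, joined by a core cylinder of radius 74 mm and height 188 mm. The lower flange rests on z = 0 and the three cylinders share a vertical axis.

C is a bed frame 2005 mm long (x) by 1568 mm wide (y). Four 65×65 mm corner posts, 506 mm tall, at the corners of the footprint. Four rails of 32 mm thickness and 179 mm height run between adjacent posts with their undersides at z = 267 mm, their outer faces flush with the outside of the frame (the two x-running rails run between the posts' inner faces; the two y-running rails run between the posts' inner faces). 15 slats, each 88 mm wide (x) and 19 mm thick, lie across the top of the two x-running rails, running the full 1568 mm width of the frame in y; the slats are evenly spaced along x between the inner faces of the end posts with equal gaps (rounded down to the nearest mm) at the −x end and between each pair — any rounding remainder accumulates at the +x end.

The spool is on top of the table. The bed frame is against the table's +x side, with their −y faces flush.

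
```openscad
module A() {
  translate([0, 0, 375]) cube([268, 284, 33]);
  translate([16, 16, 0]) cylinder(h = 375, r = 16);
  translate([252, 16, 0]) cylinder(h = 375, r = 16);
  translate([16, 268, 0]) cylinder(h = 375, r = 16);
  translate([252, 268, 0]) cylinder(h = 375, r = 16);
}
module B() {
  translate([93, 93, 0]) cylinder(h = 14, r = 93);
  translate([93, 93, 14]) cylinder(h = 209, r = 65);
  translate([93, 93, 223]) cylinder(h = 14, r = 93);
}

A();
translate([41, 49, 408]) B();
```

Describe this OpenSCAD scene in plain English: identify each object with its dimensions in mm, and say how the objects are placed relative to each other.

A is a four-legged stool. The seat is a 268×284×33 mm slab whose top surface is at z = 408 mm; four round legs, each 32 mm in diameter, run from the floor (z = 0) to the underside of the seat, each leg's axis is inset half a diameter from the nearest pair of seat edges (so the leg's bounding box is flush with the corner).

B is a spool: two coaxial disc flanges of radius 93 mm and thickness 14 mm, joined by a core cylinder of radius 65 mm and height 209 mm. The lower flange rests on z = 0 and the three cylinders share a vertical axis.

The spool is on top of the stool, centred.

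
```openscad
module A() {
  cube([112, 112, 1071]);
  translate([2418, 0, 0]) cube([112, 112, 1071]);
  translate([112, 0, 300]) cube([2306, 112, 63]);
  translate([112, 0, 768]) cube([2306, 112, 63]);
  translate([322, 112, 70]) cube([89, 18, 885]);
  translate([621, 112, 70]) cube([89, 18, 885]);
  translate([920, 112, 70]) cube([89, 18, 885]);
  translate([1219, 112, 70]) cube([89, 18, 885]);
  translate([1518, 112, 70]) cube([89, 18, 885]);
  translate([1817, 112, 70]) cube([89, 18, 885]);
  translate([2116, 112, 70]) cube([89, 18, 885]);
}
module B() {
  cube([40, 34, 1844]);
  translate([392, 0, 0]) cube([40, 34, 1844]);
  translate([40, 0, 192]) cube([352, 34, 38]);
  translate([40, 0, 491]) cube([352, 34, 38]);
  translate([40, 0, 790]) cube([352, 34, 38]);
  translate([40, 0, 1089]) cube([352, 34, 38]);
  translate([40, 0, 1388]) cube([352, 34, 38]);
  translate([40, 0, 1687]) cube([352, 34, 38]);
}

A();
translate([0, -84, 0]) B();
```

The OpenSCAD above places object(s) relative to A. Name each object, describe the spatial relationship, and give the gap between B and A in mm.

A is a fence section. B is a ladder. The ladder is on the floor beside the fence section on its −y side. The gap between the ladder and the fence section is 50 mm.

The ladder's nearest face is 50 mm from the fence section's −y face.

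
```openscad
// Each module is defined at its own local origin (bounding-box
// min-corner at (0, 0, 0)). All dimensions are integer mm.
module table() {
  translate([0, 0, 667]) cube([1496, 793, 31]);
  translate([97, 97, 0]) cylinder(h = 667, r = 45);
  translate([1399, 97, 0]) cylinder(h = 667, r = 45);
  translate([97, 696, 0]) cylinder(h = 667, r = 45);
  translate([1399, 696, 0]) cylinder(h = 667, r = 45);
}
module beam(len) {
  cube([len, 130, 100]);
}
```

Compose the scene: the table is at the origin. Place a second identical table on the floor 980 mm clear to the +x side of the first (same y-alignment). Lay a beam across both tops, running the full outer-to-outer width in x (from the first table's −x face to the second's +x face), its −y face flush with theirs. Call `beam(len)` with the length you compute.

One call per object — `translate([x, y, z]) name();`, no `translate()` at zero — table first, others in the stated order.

table();
translate([2476, 0, 0]) table();
translate([0, 0, 698]) beam(3972);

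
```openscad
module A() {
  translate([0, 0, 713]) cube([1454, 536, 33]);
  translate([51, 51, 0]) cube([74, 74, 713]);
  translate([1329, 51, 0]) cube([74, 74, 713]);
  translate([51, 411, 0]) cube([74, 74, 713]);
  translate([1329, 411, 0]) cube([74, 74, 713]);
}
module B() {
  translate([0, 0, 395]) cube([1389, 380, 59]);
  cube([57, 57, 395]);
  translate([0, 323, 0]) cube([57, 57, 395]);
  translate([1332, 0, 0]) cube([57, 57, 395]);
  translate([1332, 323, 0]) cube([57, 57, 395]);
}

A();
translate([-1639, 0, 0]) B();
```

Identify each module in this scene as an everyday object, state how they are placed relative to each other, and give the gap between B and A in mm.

The bench's nearest face is 250 mm from the table's −x face.

A is a table. B is a bench. The bench is on the floor beside the table on its −x side. The gap between the bench and the table is 250 mm.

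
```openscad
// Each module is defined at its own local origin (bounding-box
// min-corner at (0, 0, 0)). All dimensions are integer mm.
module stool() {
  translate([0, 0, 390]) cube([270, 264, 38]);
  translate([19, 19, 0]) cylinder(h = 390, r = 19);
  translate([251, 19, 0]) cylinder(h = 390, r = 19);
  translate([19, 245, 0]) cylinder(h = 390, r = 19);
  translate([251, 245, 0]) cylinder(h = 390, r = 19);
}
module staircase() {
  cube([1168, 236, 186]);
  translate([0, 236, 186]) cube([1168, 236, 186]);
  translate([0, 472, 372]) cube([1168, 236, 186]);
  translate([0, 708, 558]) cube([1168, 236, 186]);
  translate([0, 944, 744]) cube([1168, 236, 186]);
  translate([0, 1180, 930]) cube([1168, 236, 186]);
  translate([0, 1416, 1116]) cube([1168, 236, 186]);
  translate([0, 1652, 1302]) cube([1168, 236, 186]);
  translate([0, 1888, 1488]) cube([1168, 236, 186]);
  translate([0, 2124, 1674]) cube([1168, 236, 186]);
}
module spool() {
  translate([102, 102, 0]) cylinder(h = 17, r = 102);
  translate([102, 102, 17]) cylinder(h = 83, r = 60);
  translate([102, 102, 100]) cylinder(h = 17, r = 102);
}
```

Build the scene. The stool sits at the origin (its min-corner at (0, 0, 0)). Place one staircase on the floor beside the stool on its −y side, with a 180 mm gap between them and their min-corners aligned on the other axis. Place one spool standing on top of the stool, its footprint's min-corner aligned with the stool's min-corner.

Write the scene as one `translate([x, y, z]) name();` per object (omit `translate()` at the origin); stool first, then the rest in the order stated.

stool();
translate([0, -2540, 0]) staircase();
translate([0, 0, 428]) spool();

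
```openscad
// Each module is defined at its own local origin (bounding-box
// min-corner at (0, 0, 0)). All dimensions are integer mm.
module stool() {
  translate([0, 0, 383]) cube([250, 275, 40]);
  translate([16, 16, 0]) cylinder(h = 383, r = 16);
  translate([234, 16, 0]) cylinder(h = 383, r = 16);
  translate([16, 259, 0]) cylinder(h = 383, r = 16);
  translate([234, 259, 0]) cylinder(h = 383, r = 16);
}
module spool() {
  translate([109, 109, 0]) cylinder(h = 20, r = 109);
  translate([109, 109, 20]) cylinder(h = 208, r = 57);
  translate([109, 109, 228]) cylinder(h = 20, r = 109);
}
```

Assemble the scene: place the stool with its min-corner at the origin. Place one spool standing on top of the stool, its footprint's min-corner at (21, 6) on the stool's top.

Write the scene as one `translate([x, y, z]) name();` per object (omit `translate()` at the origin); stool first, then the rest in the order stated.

stool();
translate([21, 6, 423]) spool();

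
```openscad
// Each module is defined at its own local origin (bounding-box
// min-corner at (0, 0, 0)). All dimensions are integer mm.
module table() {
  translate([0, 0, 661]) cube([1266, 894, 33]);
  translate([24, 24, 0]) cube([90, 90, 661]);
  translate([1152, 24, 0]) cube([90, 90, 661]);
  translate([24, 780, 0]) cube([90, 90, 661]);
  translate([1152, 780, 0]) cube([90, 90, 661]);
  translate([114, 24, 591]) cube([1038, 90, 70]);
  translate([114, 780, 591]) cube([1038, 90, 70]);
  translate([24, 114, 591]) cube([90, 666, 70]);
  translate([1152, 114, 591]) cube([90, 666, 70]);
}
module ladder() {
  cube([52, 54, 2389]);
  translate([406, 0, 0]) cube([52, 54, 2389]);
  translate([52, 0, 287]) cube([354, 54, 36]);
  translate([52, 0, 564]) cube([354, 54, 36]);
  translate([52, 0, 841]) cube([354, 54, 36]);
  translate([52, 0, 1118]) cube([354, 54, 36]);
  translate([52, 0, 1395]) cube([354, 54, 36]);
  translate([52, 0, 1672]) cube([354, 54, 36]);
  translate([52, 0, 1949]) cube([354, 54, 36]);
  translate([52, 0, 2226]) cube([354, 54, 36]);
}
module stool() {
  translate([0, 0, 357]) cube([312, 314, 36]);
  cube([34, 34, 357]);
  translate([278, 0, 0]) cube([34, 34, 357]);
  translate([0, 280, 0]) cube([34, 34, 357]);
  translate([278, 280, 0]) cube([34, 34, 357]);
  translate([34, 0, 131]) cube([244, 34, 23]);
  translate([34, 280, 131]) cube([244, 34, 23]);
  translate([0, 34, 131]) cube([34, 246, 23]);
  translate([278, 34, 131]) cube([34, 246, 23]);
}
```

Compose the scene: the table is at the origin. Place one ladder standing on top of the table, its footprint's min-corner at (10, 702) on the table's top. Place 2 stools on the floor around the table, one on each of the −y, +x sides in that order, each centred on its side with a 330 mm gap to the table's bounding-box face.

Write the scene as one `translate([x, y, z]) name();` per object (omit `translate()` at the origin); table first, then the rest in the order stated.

table();
translate([10, 702, 694]) ladder();
translate([477, -644, 0]) stool();
translate([1596, 290, 0]) stool();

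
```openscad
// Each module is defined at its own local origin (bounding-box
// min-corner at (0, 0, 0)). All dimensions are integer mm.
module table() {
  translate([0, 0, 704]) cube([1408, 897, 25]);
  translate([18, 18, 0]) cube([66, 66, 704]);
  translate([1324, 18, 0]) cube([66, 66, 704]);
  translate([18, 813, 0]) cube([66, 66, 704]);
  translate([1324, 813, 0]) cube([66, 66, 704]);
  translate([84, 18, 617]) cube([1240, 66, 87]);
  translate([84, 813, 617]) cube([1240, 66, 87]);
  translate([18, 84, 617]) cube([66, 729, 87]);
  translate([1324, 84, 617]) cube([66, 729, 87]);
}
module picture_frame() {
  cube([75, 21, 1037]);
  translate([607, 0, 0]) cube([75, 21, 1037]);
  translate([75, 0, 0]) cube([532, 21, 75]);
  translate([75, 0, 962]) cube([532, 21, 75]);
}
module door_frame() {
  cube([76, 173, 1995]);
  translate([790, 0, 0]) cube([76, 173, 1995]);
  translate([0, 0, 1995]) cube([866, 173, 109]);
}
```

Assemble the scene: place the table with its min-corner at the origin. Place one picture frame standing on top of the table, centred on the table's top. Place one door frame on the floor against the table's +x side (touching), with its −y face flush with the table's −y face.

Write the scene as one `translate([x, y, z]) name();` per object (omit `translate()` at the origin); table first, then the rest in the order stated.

table();
translate([363, 438, 729]) picture_frame();
translate([1408, 0, 0]) door_frame();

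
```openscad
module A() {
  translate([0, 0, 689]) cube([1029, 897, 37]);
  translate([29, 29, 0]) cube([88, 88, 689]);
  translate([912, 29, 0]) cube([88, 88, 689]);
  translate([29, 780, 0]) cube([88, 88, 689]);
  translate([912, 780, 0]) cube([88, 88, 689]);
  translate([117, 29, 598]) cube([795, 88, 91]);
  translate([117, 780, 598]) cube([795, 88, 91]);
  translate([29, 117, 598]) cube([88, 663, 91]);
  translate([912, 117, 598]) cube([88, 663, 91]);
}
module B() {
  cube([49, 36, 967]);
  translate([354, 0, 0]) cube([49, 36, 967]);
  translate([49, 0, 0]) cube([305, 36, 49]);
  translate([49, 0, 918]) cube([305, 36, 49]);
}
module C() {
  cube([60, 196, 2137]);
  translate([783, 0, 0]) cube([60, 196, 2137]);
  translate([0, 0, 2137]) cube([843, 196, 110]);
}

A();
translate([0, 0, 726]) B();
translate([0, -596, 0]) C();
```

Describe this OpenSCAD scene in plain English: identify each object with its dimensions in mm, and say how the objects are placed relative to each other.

A is a table with a 1029×897 mm rectangular top, 37 mm thick, top surface at z = 726 mm, supported by four 88×88 mm square legs, each inset 29 mm from the nearest pair of top edges, running from the floor. Four apron rails, 88 mm thick and 91 mm tall, run between adjacent legs with their top edges flush with the underside of the top and their outer faces flush with the legs' outer faces.

B is a rectangular picture frame lying in the x–z plane (depth along y). The opening is 305 mm wide (x) by 869 mm tall (z), surrounded by a border 49 mm wide on all four sides. The frame is 36 mm deep and is made of two full-height vertical stiles with two horizontal rails fitted between them.

C is a door frame. The clear opening is 723 mm wide and 2137 mm high. Two 60 mm wide jambs, 196 mm deep, stand either side of the opening from the floor to the top of the opening. A 110 mm thick head sits across the top of both jambs, spanning the full outside width of the frame.

The picture frame is on top of the table. The door frame is on the floor beside the table on its −y side.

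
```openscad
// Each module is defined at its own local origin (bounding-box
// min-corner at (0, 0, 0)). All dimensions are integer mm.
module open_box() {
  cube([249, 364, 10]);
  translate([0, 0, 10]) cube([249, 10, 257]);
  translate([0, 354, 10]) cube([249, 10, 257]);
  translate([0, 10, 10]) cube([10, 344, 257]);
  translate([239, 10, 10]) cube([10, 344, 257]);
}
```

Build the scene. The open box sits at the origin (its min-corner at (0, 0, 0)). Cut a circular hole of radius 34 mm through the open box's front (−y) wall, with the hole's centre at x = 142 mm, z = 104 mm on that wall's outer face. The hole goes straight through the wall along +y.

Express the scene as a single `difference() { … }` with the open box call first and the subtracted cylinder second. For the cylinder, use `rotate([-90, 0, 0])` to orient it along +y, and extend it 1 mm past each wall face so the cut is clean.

difference() {
  open_box();
  translate([142, -1, 104]) rotate([-90, 0, 0]) cylinder(h = 12, r = 34);
}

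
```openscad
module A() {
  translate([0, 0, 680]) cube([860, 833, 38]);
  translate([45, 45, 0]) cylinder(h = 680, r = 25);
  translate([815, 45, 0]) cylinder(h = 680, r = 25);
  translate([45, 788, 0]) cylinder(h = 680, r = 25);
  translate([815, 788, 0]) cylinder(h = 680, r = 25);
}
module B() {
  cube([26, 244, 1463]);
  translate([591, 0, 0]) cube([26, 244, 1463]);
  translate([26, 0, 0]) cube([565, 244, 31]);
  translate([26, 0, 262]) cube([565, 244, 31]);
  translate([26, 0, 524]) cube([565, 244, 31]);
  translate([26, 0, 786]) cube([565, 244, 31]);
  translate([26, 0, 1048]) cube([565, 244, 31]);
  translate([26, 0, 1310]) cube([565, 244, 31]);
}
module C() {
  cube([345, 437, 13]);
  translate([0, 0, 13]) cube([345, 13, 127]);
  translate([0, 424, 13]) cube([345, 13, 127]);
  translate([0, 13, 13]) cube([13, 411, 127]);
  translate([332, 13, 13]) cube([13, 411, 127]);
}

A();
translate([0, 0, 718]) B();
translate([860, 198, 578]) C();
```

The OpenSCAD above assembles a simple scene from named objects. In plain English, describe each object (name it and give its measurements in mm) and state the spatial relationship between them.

A is a table: top 860 mm (x) × 833 mm (y), 38 mm thick, upper face at z = 718 mm, on four round legs of 50 mm diameter, each leg's bounding box inset 20 mm from the nearest pair of top edges, running from z = 0 to the bottom of the top.

B is an open bookshelf. Two side panels, each 26 mm thick, 244 mm deep and 1463 mm tall, stand 617 mm apart (outside-to-outside). Between them sit 6 shelves, each 31 mm thick and 244 mm deep, spanning the full gap between the sides. The bottom shelf rests on the floor (its underside at z = 0) and the clear gap between one shelf's top and the next shelf's underside is 231 mm.

C is an open storage box with external size 345×437×140 mm and wall thickness 13 mm (the base is also 13 mm thick). The base covers the whole footprint; the four walls stand on the base, with the y-facing walls full-width and the x-facing walls fitting between their inner faces.

The bookshelf is on top of the table. The open box is beside the table with their tops flush at z = 718.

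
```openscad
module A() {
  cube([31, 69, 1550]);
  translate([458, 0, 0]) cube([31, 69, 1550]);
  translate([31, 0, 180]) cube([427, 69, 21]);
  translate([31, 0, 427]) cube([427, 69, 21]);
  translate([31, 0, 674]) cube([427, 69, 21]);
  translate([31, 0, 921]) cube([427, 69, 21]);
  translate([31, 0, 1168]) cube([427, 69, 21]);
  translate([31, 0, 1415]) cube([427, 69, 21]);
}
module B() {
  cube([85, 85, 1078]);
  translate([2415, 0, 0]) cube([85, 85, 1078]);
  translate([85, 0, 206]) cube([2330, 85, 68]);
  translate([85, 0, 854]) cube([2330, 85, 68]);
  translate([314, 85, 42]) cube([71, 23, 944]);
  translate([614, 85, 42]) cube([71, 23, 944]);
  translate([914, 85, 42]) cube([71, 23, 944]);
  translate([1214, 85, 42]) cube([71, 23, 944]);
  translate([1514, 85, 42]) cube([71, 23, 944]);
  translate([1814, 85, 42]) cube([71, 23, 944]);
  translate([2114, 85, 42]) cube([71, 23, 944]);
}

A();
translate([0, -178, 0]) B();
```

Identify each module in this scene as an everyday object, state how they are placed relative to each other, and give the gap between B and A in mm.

A is a ladder. B is a fence section. The fence section is on the floor beside the ladder on its −y side. The gap between the fence section and the ladder is 70 mm.

The fence section's nearest face is 70 mm from the ladder's −y face.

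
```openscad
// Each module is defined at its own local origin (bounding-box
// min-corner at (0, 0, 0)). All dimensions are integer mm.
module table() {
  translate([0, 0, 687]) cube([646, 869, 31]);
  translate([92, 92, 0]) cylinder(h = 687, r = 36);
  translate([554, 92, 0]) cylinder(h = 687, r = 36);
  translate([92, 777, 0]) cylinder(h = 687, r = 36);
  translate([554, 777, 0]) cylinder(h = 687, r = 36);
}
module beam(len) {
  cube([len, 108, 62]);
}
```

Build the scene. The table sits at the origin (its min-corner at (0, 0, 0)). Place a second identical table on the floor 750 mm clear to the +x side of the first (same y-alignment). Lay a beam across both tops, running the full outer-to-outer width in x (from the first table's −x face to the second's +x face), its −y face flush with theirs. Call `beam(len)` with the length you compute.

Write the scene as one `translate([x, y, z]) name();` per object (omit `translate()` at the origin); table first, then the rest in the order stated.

table();
translate([1396, 0, 0]) table();
translate([0, 0, 718]) beam(2042);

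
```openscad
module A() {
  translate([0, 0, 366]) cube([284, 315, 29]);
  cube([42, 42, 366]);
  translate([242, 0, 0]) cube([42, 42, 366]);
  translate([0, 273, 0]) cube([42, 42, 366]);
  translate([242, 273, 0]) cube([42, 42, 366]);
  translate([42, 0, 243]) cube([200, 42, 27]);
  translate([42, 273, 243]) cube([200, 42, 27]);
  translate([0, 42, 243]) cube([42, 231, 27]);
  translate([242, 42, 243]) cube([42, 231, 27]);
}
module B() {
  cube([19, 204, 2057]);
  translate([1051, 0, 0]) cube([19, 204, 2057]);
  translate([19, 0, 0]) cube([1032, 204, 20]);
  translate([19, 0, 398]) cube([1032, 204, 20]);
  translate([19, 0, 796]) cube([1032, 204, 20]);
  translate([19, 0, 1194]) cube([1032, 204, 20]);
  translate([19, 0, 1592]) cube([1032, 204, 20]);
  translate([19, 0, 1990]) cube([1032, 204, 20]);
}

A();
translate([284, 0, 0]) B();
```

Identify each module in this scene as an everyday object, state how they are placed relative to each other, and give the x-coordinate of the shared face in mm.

The stool's +x face and the bookshelf's −x face are both at x = 284 mm.

A is a stool. B is a bookshelf. The bookshelf is against the stool's +x side, with their −y faces flush. The x-coordinate of the shared face is 284 mm.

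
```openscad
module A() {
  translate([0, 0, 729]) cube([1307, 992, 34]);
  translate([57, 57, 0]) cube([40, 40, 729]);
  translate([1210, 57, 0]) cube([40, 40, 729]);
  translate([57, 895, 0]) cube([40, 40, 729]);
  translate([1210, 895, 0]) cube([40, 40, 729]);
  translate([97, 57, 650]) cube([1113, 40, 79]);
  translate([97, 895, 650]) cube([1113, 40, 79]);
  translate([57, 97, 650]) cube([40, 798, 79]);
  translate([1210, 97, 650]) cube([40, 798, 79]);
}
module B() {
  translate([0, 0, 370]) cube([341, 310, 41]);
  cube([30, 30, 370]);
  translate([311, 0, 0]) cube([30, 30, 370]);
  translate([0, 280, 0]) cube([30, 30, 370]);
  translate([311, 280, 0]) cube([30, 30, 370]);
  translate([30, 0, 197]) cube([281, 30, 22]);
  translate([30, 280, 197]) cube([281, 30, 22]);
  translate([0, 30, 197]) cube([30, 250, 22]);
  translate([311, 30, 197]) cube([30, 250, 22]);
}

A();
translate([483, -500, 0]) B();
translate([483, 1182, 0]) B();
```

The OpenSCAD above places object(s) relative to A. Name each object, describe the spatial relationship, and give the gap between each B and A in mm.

Each stool's nearest face is 190 mm from the table's bounding box.

A is a table. B is a stool. Two stools sit around the table at the −y, +y sides. The gap between each stool and the table is 190 mm.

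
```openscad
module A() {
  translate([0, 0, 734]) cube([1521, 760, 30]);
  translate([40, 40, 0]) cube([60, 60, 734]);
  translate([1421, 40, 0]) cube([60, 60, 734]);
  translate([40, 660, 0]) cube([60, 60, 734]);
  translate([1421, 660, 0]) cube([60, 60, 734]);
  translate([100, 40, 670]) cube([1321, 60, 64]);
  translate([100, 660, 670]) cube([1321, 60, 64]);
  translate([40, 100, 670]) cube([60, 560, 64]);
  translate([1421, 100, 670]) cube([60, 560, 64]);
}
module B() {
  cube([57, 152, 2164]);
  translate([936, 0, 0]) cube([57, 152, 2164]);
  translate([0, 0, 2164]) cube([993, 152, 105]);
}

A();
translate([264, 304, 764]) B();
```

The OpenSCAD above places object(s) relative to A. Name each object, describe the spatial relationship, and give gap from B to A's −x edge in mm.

The door frame's min-x is at 264; the table's min-x is 0; gap = 264 mm.

A is a table. B is a door frame. The door frame is on top of the table, centred. The gap from the door frame to the table's −x edge is 264 mm.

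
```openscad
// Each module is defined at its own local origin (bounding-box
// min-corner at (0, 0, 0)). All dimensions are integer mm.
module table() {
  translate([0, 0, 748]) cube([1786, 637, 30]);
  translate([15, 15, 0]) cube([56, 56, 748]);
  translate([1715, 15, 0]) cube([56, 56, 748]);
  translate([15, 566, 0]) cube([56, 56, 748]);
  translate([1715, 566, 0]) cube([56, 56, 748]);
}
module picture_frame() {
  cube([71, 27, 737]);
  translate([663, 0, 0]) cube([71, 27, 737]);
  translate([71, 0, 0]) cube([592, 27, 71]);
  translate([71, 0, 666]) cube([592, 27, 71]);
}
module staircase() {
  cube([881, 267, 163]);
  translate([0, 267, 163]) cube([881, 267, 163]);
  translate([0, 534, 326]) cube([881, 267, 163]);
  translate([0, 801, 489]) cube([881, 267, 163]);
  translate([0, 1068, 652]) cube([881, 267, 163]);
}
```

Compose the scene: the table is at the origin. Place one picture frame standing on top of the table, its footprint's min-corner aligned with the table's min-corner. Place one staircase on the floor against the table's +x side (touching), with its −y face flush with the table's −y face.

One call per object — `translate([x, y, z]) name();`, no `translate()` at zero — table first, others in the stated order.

table();
translate([0, 0, 778]) picture_frame();
translate([1786, 0, 0]) staircase();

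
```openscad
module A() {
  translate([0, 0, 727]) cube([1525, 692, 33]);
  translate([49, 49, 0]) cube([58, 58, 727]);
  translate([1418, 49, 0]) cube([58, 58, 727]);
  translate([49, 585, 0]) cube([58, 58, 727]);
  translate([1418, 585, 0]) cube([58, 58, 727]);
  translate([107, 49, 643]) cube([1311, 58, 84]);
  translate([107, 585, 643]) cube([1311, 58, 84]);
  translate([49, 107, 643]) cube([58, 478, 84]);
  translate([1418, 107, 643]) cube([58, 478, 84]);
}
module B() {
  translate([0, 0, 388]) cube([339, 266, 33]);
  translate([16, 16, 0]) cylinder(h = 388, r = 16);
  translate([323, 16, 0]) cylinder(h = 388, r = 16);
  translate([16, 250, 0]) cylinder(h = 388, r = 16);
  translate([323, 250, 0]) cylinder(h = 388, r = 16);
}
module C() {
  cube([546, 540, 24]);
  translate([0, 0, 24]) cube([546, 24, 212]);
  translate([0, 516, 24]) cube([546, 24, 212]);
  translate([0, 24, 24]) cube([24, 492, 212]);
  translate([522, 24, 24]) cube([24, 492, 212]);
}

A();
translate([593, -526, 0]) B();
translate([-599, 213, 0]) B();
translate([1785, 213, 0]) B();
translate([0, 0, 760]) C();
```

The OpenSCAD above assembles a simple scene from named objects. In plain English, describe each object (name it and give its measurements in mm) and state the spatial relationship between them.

A is a rectangular dining table. The top is 1525×692×33 mm with its upper surface at z = 760 mm. It stands on four 58×58 mm square legs, each inset 49 mm from the nearest pair of top edges, running from the floor to the underside of the top. Four apron rails, 58 mm thick and 84 mm tall, run between adjacent legs with their top edges flush with the underside of the top and their outer faces flush with the legs' outer faces.

B is a four-legged stool. The seat is 339×266 mm, 33 mm thick, top at z = 421 mm. It stands on four round legs, each 32 mm in diameter, from z = 0 to the seat underside, each leg's axis is inset half a diameter from the nearest pair of seat edges (so the leg's bounding box is flush with the corner).

C is an open storage box with external size 546×540×236 mm and wall thickness 24 mm (the base is also 24 mm thick). The base covers the whole footprint; the four walls stand on the base, with the y-facing walls full-width and the x-facing walls fitting between their inner faces.

Three stools sit around the table at the −y, −x, +x sides. The open box is on top of the table.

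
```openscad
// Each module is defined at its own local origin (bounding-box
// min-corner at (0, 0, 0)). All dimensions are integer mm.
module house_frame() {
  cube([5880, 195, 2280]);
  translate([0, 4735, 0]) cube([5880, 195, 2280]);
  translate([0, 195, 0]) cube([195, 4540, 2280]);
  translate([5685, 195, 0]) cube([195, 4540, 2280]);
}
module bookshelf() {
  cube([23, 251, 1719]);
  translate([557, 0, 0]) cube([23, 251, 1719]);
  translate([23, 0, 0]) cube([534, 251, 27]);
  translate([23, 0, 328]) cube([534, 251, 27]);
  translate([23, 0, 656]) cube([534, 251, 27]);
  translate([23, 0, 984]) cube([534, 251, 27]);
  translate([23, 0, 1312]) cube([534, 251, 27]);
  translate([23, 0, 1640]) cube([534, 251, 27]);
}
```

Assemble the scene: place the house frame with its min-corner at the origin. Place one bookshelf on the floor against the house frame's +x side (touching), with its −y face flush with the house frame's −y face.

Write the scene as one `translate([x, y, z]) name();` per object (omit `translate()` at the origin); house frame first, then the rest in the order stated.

house_frame();
translate([5880, 0, 0]) bookshelf();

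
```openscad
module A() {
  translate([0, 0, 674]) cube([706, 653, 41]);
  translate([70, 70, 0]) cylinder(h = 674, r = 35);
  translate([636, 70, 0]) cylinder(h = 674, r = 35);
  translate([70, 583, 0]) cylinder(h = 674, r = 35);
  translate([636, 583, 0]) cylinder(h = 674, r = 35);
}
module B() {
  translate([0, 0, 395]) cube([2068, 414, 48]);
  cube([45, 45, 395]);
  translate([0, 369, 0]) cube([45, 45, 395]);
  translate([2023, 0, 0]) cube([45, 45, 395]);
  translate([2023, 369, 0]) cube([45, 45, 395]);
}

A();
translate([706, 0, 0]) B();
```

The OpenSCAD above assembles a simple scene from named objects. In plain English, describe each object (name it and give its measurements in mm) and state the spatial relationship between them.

A is a table: top 706 mm (x) × 653 mm (y), 41 mm thick, upper face at z = 715 mm, on four round legs of 70 mm diameter, each leg's bounding box inset 35 mm from the nearest pair of top edges, running from z = 0 to the bottom of the top.

B is a long wooden bench with a 2068 mm (x) × 414 mm (y) seat, 48 mm thick, its top surface 443 mm above the floor. Four 45 mm square legs at the seat corners, flush with the edges, run from z = 0 to the seat underside.

The bench is against the table's +x side, with their −y faces flush.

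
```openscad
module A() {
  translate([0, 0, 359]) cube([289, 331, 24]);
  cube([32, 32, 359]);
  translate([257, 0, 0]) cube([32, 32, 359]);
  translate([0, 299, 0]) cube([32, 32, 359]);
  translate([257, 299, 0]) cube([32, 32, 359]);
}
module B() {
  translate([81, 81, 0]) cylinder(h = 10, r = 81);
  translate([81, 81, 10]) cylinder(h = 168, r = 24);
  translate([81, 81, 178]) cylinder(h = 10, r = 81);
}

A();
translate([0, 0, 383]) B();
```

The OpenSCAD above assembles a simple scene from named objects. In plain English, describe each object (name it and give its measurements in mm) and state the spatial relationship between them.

A is a four-legged stool. The seat is 289×331 mm, 24 mm thick, top at z = 383 mm. It stands on four square legs, each 32×32 mm in cross-section, from z = 0 to the seat underside, each flush with a corner of the seat.

B is a spool: two coaxial disc flanges of radius 81 mm and thickness 10 mm, joined by a core cylinder of radius 24 mm and height 168 mm. The lower flange rests on z = 0 and the three cylinders share a vertical axis.

The spool is on top of the stool.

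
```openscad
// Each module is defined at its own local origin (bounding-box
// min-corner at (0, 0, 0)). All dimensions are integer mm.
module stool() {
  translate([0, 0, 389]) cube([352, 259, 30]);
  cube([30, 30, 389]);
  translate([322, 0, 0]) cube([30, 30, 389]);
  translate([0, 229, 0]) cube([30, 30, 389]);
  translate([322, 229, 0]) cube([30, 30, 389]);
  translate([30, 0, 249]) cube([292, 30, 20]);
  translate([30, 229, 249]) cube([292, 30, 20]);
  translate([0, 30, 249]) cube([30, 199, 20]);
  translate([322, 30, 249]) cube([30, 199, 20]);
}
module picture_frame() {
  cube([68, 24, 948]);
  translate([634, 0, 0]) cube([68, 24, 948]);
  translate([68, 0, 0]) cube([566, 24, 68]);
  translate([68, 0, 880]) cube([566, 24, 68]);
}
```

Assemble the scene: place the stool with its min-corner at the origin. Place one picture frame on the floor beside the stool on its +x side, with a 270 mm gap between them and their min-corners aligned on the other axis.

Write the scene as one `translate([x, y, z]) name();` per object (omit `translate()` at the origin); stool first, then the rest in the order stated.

stool();
translate([622, 0, 0]) picture_frame();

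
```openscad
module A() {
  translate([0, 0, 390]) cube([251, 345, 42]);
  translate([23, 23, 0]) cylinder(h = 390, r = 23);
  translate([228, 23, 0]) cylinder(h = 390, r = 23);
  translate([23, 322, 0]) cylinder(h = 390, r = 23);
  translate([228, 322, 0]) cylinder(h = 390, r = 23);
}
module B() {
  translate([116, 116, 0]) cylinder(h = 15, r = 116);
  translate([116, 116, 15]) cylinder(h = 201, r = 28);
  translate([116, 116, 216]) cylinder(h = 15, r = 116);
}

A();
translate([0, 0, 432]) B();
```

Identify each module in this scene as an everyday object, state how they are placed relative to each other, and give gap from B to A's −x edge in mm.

The spool's min-x is at 0; the stool's min-x is 0; gap = 0 mm.

A is a stool. B is a spool. The spool is on top of the stool. The gap from the spool to the stool's −x edge is 0 mm.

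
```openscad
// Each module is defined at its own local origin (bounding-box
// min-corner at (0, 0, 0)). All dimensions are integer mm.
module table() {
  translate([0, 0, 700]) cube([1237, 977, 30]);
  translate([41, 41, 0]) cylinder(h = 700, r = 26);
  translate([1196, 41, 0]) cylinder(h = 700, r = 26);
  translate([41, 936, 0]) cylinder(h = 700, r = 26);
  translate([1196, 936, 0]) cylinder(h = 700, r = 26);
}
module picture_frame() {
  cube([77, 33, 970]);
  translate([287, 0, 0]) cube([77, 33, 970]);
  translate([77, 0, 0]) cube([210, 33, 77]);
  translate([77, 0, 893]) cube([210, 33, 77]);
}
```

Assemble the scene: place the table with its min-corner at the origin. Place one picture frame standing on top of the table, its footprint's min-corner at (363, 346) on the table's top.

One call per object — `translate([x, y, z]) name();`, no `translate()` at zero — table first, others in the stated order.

table();
translate([363, 346, 730]) picture_frame();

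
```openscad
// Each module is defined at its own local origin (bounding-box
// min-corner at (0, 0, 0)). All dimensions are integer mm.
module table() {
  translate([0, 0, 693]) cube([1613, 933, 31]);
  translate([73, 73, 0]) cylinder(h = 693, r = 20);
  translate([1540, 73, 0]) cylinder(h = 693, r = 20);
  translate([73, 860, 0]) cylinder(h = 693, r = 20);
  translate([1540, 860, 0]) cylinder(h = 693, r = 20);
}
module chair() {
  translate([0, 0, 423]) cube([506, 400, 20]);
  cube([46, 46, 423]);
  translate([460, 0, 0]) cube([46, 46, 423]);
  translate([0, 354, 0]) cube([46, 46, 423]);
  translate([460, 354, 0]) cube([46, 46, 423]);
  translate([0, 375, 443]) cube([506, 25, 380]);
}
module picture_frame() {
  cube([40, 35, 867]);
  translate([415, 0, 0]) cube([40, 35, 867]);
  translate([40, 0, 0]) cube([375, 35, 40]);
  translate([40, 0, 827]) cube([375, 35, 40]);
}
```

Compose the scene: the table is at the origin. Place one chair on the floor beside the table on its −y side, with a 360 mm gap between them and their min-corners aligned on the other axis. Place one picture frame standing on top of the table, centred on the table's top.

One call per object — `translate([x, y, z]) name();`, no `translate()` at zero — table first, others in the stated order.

table();
translate([0, -760, 0]) chair();
translate([579, 449, 724]) picture_frame();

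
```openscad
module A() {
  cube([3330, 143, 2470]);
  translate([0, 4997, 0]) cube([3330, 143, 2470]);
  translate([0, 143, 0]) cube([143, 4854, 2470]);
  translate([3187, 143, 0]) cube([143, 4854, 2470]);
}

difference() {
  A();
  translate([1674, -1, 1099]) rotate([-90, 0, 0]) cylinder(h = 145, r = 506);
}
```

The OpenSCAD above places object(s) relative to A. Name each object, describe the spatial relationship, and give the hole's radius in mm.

A is a house frame. The house frame has a circular hole through its front wall. The hole's radius is 506 mm.

The subtracted cylinder has r = 506 mm.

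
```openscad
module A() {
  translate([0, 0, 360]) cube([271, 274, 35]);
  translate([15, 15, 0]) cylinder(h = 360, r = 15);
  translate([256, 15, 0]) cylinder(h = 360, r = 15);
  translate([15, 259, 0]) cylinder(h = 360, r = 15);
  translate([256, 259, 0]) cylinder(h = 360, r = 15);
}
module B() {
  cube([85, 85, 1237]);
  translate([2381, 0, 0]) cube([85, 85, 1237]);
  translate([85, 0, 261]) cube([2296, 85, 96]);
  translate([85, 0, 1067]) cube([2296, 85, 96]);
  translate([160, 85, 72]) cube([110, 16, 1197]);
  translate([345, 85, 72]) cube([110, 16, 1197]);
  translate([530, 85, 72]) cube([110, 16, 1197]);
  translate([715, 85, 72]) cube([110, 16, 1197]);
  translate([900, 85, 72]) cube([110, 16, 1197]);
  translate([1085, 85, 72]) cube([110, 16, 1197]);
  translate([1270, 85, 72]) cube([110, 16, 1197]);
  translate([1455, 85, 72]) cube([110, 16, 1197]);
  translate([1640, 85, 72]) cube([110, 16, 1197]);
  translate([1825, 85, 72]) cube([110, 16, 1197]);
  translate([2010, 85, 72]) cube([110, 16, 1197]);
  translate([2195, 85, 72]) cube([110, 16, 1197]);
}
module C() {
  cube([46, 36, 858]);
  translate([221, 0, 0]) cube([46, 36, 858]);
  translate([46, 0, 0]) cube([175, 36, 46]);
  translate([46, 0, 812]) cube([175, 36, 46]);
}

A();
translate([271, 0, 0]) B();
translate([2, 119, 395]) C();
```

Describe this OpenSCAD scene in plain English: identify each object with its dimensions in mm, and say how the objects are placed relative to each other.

A is a four-legged stool. The seat is a 271×274×35 mm slab whose top surface is at z = 395 mm; four round legs, each 30 mm in diameter, run from the floor (z = 0) to the underside of the seat, each leg's axis is inset half a diameter from the nearest pair of seat edges (so the leg's bounding box is flush with the corner).

B is a fence section. Two 85×85 mm posts, 1237 mm tall, stand on the floor with a clear span of 2296 mm between their inner faces. Two horizontal rails of 85×96 mm section span the gap between the posts with their undersides at z = 261 mm and z = 1067 mm, flush with the posts' −y face. 12 pickets, each 110 mm wide, 16 mm thick and 1197 mm tall, are fixed to the +y face of the rails with their bottoms at z = 72 mm, evenly spaced across the span with equal gaps (rounded down to the nearest mm) at the −x end and between each pair — any rounding remainder accumulates at the +x end.

C is a rectangular picture frame lying in the x–z plane (depth along y). The opening is 175 mm wide (x) by 766 mm tall (z), surrounded by a border 46 mm wide on all four sides. The frame is 36 mm deep and is made of two full-height vertical stiles with two horizontal rails fitted between them.

The fence section is against the stool's +x side, with their −y faces flush. The picture frame is on top of the stool, centred.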